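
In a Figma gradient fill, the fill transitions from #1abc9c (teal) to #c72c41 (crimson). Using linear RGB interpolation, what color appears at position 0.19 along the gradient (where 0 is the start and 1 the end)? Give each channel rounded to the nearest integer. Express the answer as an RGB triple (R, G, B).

(59, 161, 139)

#1abc9c → (26, 188, 156); #c72c41 → (199, 44, 65).
R = 26 + 0.19 × (199 − 26) = 26 + 0.19 × 173 = 58.87 → 59
G = 188 + 0.19 × (44 − 188) = 188 + 0.19 × -144 = 160.64 → 161
B = 156 + 0.19 × (65 − 156) = 156 + 0.19 × -91 = 138.71 → 139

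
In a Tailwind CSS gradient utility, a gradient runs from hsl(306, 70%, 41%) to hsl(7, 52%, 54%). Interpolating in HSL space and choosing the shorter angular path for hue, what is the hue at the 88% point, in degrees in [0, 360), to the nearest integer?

Hue: 7 − 306 = -299°, but |-299| > 180 so the shorter arc goes the other way: Δh = -299 + 360 = 61°.
H = 306 + 0.88 × (61) = 359.68 → 360 → 360 mod 360 = 0°

0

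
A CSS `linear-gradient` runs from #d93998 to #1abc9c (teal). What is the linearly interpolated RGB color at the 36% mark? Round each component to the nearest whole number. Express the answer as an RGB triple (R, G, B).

(148, 104, 153)

#d93998 → (217, 57, 152); #1abc9c → (26, 188, 156).
36% corresponds to t = 0.36.
R = 217 + 0.36 × (26 − 217) = 217 + 0.36 × -191 = 148.24 → 148
G = 57 + 0.36 × (188 − 57) = 57 + 0.36 × 131 = 104.16 → 104
B = 152 + 0.36 × (156 − 152) = 152 + 0.36 × 4 = 153.44 → 153
So the blended color is (148, 104, 153), about #946899.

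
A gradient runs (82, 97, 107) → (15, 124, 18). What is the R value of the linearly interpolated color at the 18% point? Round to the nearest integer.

70

R = 82 + 0.18 × (15 − 82) = 69.94 → 70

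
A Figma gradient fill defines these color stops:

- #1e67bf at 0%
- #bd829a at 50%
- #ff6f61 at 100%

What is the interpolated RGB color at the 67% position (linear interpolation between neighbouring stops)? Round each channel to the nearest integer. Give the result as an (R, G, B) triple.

67% lies between the 50% and 100% stops, so the local fraction is t = (67 − 50)/(100 − 50) = 17/50 ≈ 0.34.
#bd829a → (189, 130, 154); #ff6f61 → (255, 111, 97).
R = 189 + 0.34 × (255 − 189) = 211.44 → 211
G = 130 + 0.34 × (111 − 130) = 123.54 → 124
B = 154 + 0.34 × (97 − 154) = 134.62 → 135

(211, 124, 135)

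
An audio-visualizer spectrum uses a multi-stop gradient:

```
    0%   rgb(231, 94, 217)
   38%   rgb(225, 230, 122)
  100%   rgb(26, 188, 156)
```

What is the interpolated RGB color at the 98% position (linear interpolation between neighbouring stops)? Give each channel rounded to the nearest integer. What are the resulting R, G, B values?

(32, 189, 155)

98% lies between the 38% and 100% stops, so the local fraction is t = (98 − 38)/(100 − 38) = 60/62 ≈ 0.9677.
R = 225 + 0.9677 × (26 − 225) = 32.428 → 32
G = 230 + 0.9677 × (188 − 230) = 189.357 → 189
B = 122 + 0.9677 × (156 − 122) = 154.902 → 155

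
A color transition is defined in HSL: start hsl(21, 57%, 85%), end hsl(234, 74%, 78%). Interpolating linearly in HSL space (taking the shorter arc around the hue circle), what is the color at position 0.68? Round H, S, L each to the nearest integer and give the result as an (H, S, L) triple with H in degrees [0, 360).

Hue: 234 − 21 = 213°, but |213| > 180 so the shorter arc goes the other way: Δh = 213 − 360 = -147°.
H = 21 + 0.68 × (-147) = -78.96 → -79 → -79 mod 360 = 281°
S = 57 + 0.68 × (74 − 57) = 68.56 → 69%
L = 85 + 0.68 × (78 − 85) = 80.24 → 80%

(281, 69, 80)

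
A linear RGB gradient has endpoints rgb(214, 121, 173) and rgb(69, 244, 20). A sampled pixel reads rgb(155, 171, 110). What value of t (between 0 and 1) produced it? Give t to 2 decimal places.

Invert the lerp on the B channel (largest span, 153): t = (110 − 173) / (20 − 173) = -63/-153 = 0.41176.
Check on R: (155 − 214)/(69 − 214) = 0.4069 ✓

0.41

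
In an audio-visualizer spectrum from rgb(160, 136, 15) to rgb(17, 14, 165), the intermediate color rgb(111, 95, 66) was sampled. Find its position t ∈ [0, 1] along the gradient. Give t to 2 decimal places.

0.34

Invert the lerp on the B channel (largest span, 150): t = (66 − 15) / (165 − 15) = 51/150 = 0.34.
Check on R: (111 − 160)/(17 − 160) = 0.3427 ✓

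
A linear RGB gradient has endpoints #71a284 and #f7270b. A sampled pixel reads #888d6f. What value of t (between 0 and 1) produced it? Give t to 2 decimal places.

0.17

Invert the lerp on the R channel (largest span, 134): t = (136 − 113) / (247 − 113) = 23/134 = 0.17164.
Check on G: (141 − 162)/(39 − 162) = 0.1707 ✓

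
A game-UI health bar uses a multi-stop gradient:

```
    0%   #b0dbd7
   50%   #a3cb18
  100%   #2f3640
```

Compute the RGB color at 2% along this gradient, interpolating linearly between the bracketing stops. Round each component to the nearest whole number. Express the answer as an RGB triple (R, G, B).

(175, 218, 207)

2% lies between the 0% and 50% stops, so the local fraction is t = (2 − 0)/(50 − 0) = 2/50 ≈ 0.04.
#b0dbd7 → (176, 219, 215); #a3cb18 → (163, 203, 24).
R = 176 + 0.04 × (163 − 176) = 175.48 → 175
G = 219 + 0.04 × (203 − 219) = 218.36 → 218
B = 215 + 0.04 × (24 − 215) = 207.36 → 207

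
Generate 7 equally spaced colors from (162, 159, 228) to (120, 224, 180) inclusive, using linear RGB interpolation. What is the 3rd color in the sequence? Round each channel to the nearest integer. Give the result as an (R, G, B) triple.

With 7 swatches and endpoints inclusive, swatch 3 sits at t = (3 − 1)/(7 − 1) = 2/6 ≈ 0.3333.
R = 162 + 0.3333 × (120 − 162) = 148.001 → 148
G = 159 + 0.3333 × (224 − 159) = 180.665 → 181
B = 228 + 0.3333 × (180 − 228) = 212.002 → 212

(148, 181, 212)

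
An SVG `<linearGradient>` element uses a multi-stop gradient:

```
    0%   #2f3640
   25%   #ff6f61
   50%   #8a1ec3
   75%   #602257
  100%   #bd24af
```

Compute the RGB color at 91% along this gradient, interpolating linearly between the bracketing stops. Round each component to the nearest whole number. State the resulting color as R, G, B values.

91% lies between the 75% and 100% stops, so the local fraction is t = (91 − 75)/(100 − 75) = 16/25 ≈ 0.64.
#602257 → (96, 34, 87); #bd24af → (189, 36, 175).
R = 96 + 0.64 × (189 − 96) = 155.52 → 156
G = 34 + 0.64 × (36 − 34) = 35.28 → 35
B = 87 + 0.64 × (175 − 87) = 143.32 → 143

(156, 35, 143)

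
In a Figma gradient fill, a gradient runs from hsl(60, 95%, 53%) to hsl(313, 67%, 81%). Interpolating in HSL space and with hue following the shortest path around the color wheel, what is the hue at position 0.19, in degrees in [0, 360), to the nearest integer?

40

Hue: 313 − 60 = 253°, but |253| > 180 so the shorter arc goes the other way: Δh = 253 − 360 = -107°.
H = 60 + 0.19 × (-107) = 39.67 → 40°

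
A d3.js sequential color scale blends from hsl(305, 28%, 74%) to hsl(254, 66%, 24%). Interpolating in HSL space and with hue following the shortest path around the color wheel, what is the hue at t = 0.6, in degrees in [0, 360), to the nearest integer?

274

Hue arc: Δh = 254 − 305 = -51° (|Δh| ≤ 180, already the shorter path).
H = 305 + 0.6 × (-51) = 274.4 → 274°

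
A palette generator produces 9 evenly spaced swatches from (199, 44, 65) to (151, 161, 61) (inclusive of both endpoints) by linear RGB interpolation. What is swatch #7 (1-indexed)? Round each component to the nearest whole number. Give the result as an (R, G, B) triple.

(163, 132, 62)

With 9 swatches and endpoints inclusive, swatch 7 sits at t = (7 − 1)/(9 − 1) = 6/8 ≈ 0.75.
R = 199 + 0.75 × (151 − 199) = 163 → 163
G = 44 + 0.75 × (161 − 44) = 131.75 → 132
B = 65 + 0.75 × (61 − 65) = 62 → 62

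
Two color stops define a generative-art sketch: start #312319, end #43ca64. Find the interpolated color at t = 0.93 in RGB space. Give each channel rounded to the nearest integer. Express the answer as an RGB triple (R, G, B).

(66, 190, 95)

#312319 → (49, 35, 25); #43ca64 → (67, 202, 100).
R = 49 + 0.93 × (67 − 49) = 49 + 0.93 × 18 = 65.74 → 66
G = 35 + 0.93 × (202 − 35) = 35 + 0.93 × 167 = 190.31 → 190
B = 25 + 0.93 × (100 − 25) = 25 + 0.93 × 75 = 94.75 → 95
So the blended color is (66, 190, 95), about #42be5f.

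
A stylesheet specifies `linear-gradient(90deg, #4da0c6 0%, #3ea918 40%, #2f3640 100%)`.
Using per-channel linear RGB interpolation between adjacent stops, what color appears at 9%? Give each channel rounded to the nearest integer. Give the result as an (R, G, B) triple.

(74, 162, 159)

9% lies between the 0% and 40% stops, so the local fraction is t = (9 − 0)/(40 − 0) = 9/40 ≈ 0.225.
#4da0c6 → (77, 160, 198); #3ea918 → (62, 169, 24).
R = 77 + 0.225 × (62 − 77) = 73.625 → 74
G = 160 + 0.225 × (169 − 160) = 162.025 → 162
B = 198 + 0.225 × (24 − 198) = 158.85 → 159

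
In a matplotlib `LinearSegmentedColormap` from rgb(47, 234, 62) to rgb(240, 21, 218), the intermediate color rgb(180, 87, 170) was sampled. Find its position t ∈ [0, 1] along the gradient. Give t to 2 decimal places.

0.69

Invert the lerp on the G channel (largest span, 213): t = (87 − 234) / (21 − 234) = -147/-213 = 0.69014.
Check on R: (180 − 47)/(240 − 47) = 0.6891 ✓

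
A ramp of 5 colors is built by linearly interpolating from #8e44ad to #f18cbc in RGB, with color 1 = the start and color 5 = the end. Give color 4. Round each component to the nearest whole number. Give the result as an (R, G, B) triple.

With 5 swatches and endpoints inclusive, swatch 4 sits at t = (4 − 1)/(5 − 1) = 3/4 ≈ 0.75.
#8e44ad → (142, 68, 173); #f18cbc → (241, 140, 188).
R = 142 + 0.75 × (241 − 142) = 216.25 → 216
G = 68 + 0.75 × (140 − 68) = 122 → 122
B = 173 + 0.75 × (188 − 173) = 184.25 → 184

(216, 122, 184)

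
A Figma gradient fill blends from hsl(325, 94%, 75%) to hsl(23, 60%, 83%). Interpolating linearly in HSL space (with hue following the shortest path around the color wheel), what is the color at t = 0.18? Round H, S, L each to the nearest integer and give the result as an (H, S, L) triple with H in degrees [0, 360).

(335, 88, 76)

Hue: 23 − 325 = -302°, but |-302| > 180 so the shorter arc goes the other way: Δh = -302 + 360 = 58°.
H = 325 + 0.18 × (58) = 335.44 → 335°
S = 94 + 0.18 × (60 − 94) = 87.88 → 88%
L = 75 + 0.18 × (83 − 75) = 76.44 → 76%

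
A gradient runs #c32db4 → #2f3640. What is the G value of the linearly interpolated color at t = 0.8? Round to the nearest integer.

52

G₁ = 45 (from #c32db4), G₂ = 54 (from #2f3640).
G = 45 + 0.8 × (54 − 45) = 52.2 → 52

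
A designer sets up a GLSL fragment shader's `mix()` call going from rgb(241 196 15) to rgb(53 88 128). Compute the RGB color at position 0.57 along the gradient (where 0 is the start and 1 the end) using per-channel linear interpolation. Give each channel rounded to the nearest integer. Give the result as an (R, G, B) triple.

(134, 134, 79)

R = 241 + 0.57 × (53 − 241) = 241 + 0.57 × -188 = 133.84 → 134
G = 196 + 0.57 × (88 − 196) = 196 + 0.57 × -108 = 134.44 → 134
B = 15 + 0.57 × (128 − 15) = 15 + 0.57 × 113 = 79.41 → 79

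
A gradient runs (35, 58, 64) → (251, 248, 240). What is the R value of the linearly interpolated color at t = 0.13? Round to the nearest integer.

63

R = 35 + 0.13 × (251 − 35) = 63.08 → 63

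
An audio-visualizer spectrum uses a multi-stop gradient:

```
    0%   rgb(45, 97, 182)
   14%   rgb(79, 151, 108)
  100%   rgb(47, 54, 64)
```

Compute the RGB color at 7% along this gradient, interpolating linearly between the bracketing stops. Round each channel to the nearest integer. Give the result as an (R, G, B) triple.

7% lies between the 0% and 14% stops, so the local fraction is t = (7 − 0)/(14 − 0) = 7/14 ≈ 0.5.
R = 45 + 0.5 × (79 − 45) = 62 → 62
G = 97 + 0.5 × (151 − 97) = 124 → 124
B = 182 + 0.5 × (108 − 182) = 145 → 145

(62, 124, 145)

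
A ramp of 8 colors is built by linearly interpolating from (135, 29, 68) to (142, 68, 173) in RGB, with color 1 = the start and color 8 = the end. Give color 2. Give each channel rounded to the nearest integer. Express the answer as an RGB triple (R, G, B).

(136, 35, 83)

With 8 swatches and endpoints inclusive, swatch 2 sits at t = (2 − 1)/(8 − 1) = 1/7 ≈ 0.1429.
R = 135 + 0.1429 × (142 − 135) = 136 → 136
G = 29 + 0.1429 × (68 − 29) = 34.573 → 35
B = 68 + 0.1429 × (173 − 68) = 83.005 → 83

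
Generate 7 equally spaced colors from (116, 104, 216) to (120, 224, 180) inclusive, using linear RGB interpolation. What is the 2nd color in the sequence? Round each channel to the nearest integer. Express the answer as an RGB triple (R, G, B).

(117, 124, 210)

With 7 swatches and endpoints inclusive, swatch 2 sits at t = (2 − 1)/(7 − 1) = 1/6 ≈ 0.1667.
R = 116 + 0.1667 × (120 − 116) = 116.667 → 117
G = 104 + 0.1667 × (224 − 104) = 124.004 → 124
B = 216 + 0.1667 × (180 − 216) = 209.999 → 210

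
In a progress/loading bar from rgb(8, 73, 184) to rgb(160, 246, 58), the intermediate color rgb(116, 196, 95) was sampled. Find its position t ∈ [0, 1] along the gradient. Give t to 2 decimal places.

0.71

Invert the lerp on the G channel (largest span, 173): t = (196 − 73) / (246 − 73) = 123/173 = 0.71098.
Check on R: (116 − 8)/(160 − 8) = 0.7105 ✓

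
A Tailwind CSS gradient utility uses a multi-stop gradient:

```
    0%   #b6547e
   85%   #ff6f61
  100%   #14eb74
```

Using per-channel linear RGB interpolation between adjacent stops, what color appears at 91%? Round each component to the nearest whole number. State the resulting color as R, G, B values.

(161, 161, 105)

91% lies between the 85% and 100% stops, so the local fraction is t = (91 − 85)/(100 − 85) = 6/15 ≈ 0.4.
#ff6f61 → (255, 111, 97); #14eb74 → (20, 235, 116).
R = 255 + 0.4 × (20 − 255) = 161 → 161
G = 111 + 0.4 × (235 − 111) = 160.6 → 161
B = 97 + 0.4 × (116 − 97) = 104.6 → 105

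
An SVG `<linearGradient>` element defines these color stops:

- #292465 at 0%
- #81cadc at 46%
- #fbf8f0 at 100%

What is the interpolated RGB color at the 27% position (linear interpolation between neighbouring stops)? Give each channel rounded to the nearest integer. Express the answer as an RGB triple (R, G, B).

27% lies between the 0% and 46% stops, so the local fraction is t = (27 − 0)/(46 − 0) = 27/46 ≈ 0.587.
#292465 → (41, 36, 101); #81cadc → (129, 202, 220).
R = 41 + 0.587 × (129 − 41) = 92.656 → 93
G = 36 + 0.587 × (202 − 36) = 133.442 → 133
B = 101 + 0.587 × (220 − 101) = 170.853 → 171

(93, 133, 171)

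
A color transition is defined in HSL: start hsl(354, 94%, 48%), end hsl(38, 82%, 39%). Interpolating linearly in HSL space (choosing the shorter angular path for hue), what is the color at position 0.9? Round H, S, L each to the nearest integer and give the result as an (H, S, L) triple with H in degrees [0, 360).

(34, 83, 40)

Hue: 38 − 354 = -316°, but |-316| > 180 so the shorter arc goes the other way: Δh = -316 + 360 = 44°.
H = 354 + 0.9 × (44) = 393.6 → 394 → 394 mod 360 = 34°
S = 94 + 0.9 × (82 − 94) = 83.2 → 83%
L = 48 + 0.9 × (39 − 48) = 39.9 → 40%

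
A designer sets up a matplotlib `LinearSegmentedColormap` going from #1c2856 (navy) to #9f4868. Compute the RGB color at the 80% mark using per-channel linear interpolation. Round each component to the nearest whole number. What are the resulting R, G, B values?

#1c2856 → (28, 40, 86); #9f4868 → (159, 72, 104).
80% corresponds to t = 0.8.
R = 28 + 0.8 × (159 − 28) = 28 + 0.8 × 131 = 132.8 → 133
G = 40 + 0.8 × (72 − 40) = 40 + 0.8 × 32 = 65.6 → 66
B = 86 + 0.8 × (104 − 86) = 86 + 0.8 × 18 = 100.4 → 100

(133, 66, 100)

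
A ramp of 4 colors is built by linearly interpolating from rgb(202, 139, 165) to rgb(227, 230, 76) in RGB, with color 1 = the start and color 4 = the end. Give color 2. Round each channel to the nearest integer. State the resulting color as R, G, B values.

With 4 swatches and endpoints inclusive, swatch 2 sits at t = (2 − 1)/(4 − 1) = 1/3 ≈ 0.3333.
R = 202 + 0.3333 × (227 − 202) = 210.333 → 210
G = 139 + 0.3333 × (230 − 139) = 169.33 → 169
B = 165 + 0.3333 × (76 − 165) = 135.336 → 135

(210, 169, 135)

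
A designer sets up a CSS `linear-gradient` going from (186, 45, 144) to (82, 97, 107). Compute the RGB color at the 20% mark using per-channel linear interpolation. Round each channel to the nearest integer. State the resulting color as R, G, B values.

(165, 55, 137)

20% corresponds to t = 0.2.
R = 186 + 0.2 × (82 − 186) = 186 + 0.2 × -104 = 165.2 → 165
G = 45 + 0.2 × (97 − 45) = 45 + 0.2 × 52 = 55.4 → 55
B = 144 + 0.2 × (107 − 144) = 144 + 0.2 × -37 = 136.6 → 137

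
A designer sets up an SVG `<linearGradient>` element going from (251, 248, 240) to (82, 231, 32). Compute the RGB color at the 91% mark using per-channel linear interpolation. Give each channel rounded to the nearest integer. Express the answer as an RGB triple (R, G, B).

(97, 233, 51)

91% corresponds to t = 0.91.
R = 251 + 0.91 × (82 − 251) = 251 + 0.91 × -169 = 97.21 → 97
G = 248 + 0.91 × (231 − 248) = 248 + 0.91 × -17 = 232.53 → 233
B = 240 + 0.91 × (32 − 240) = 240 + 0.91 × -208 = 50.72 → 51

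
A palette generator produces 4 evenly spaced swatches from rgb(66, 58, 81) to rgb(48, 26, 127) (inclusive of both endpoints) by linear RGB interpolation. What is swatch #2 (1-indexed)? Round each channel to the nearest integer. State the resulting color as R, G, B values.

With 4 swatches and endpoints inclusive, swatch 2 sits at t = (2 − 1)/(4 − 1) = 1/3 ≈ 0.3333.
R = 66 + 0.3333 × (48 − 66) = 60.001 → 60
G = 58 + 0.3333 × (26 − 58) = 47.334 → 47
B = 81 + 0.3333 × (127 − 81) = 96.332 → 96

(60, 47, 96)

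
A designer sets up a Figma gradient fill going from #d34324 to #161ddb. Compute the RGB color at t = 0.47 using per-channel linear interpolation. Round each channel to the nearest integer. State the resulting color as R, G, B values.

(122, 49, 122)

#d34324 → (211, 67, 36); #161ddb → (22, 29, 219).
R = 211 + 0.47 × (22 − 211) = 211 + 0.47 × -189 = 122.17 → 122
G = 67 + 0.47 × (29 − 67) = 67 + 0.47 × -38 = 49.14 → 49
B = 36 + 0.47 × (219 − 36) = 36 + 0.47 × 183 = 122.01 → 122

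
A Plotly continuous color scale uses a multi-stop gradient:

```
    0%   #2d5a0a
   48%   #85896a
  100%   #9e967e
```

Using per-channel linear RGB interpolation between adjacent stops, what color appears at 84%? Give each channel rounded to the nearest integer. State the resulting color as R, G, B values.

(150, 146, 120)

84% lies between the 48% and 100% stops, so the local fraction is t = (84 − 48)/(100 − 48) = 36/52 ≈ 0.6923.
#85896a → (133, 137, 106); #9e967e → (158, 150, 126).
R = 133 + 0.6923 × (158 − 133) = 150.308 → 150
G = 137 + 0.6923 × (150 − 137) = 146 → 146
B = 106 + 0.6923 × (126 − 106) = 119.846 → 120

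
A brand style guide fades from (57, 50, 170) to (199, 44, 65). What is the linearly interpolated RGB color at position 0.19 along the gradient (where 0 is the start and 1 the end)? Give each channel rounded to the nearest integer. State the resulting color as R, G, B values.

R = 57 + 0.19 × (199 − 57) = 57 + 0.19 × 142 = 83.98 → 84
G = 50 + 0.19 × (44 − 50) = 50 + 0.19 × -6 = 48.86 → 49
B = 170 + 0.19 × (65 − 170) = 170 + 0.19 × -105 = 150.05 → 150

(84, 49, 150)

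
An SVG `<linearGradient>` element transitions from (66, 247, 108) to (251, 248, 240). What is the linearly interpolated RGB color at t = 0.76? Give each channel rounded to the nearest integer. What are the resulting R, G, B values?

(207, 248, 208)

R = 66 + 0.76 × (251 − 66) = 66 + 0.76 × 185 = 206.6 → 207
G = 247 + 0.76 × (248 − 247) = 247 + 0.76 × 1 = 247.76 → 248
B = 108 + 0.76 × (240 − 108) = 108 + 0.76 × 132 = 208.32 → 208
So the blended color is (207, 248, 208), about #cff8d0.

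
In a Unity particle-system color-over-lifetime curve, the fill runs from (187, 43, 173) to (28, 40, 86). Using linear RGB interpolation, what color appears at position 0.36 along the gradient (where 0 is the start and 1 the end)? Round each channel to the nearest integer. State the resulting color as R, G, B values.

(130, 42, 142)

R = 187 + 0.36 × (28 − 187) = 187 + 0.36 × -159 = 129.76 → 130
G = 43 + 0.36 × (40 − 43) = 43 + 0.36 × -3 = 41.92 → 42
B = 173 + 0.36 × (86 − 173) = 173 + 0.36 × -87 = 141.68 → 142
So the blended color is (130, 42, 142), about #822a8e.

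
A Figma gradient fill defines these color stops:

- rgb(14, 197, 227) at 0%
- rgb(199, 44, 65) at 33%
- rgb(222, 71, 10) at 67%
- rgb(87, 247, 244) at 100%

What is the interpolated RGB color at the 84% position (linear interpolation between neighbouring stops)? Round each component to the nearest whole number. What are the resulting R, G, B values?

84% lies between the 67% and 100% stops, so the local fraction is t = (84 − 67)/(100 − 67) = 17/33 ≈ 0.5152.
R = 222 + 0.5152 × (87 − 222) = 152.448 → 152
G = 71 + 0.5152 × (247 − 71) = 161.675 → 162
B = 10 + 0.5152 × (244 − 10) = 130.557 → 131

(152, 162, 131)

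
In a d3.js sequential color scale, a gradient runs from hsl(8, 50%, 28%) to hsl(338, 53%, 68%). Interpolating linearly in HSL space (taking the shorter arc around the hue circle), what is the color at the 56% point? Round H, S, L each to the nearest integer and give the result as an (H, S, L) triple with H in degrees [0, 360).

(351, 52, 50)

Hue: 338 − 8 = 330°, but |330| > 180 so the shorter arc goes the other way: Δh = 330 − 360 = -30°.
H = 8 + 0.56 × (-30) = -8.8 → -9 → -9 mod 360 = 351°
S = 50 + 0.56 × (53 − 50) = 51.68 → 52%
L = 28 + 0.56 × (68 − 28) = 50.4 → 50%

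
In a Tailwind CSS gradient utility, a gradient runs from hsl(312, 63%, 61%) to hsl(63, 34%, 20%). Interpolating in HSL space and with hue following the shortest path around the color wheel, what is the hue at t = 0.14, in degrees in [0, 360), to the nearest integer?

Hue: 63 − 312 = -249°, but |-249| > 180 so the shorter arc goes the other way: Δh = -249 + 360 = 111°.
H = 312 + 0.14 × (111) = 327.54 → 328°

328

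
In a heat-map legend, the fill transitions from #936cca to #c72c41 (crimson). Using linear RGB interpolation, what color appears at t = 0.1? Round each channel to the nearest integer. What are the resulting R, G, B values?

#936cca → (147, 108, 202); #c72c41 → (199, 44, 65).
R = 147 + 0.1 × (199 − 147) = 147 + 0.1 × 52 = 152.2 → 152
G = 108 + 0.1 × (44 − 108) = 108 + 0.1 × -64 = 101.6 → 102
B = 202 + 0.1 × (65 − 202) = 202 + 0.1 × -137 = 188.3 → 188

(152, 102, 188)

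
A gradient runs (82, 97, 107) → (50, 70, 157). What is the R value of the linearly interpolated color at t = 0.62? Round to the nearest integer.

R = 82 + 0.62 × (50 − 82) = 62.16 → 62

62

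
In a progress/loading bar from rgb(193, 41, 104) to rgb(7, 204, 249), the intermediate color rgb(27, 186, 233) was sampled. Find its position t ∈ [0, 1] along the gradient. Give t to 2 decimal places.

Invert the lerp on the R channel (largest span, 186): t = (27 − 193) / (7 − 193) = -166/-186 = 0.89247.
Check on G: (186 − 41)/(204 − 41) = 0.8896 ✓

0.89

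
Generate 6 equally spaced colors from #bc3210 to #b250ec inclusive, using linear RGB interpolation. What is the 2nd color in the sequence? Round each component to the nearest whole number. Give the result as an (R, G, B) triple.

With 6 swatches and endpoints inclusive, swatch 2 sits at t = (2 − 1)/(6 − 1) = 1/5 ≈ 0.2.
#bc3210 → (188, 50, 16); #b250ec → (178, 80, 236).
R = 188 + 0.2 × (178 − 188) = 186 → 186
G = 50 + 0.2 × (80 − 50) = 56 → 56
B = 16 + 0.2 × (236 − 16) = 60 → 60

(186, 56, 60)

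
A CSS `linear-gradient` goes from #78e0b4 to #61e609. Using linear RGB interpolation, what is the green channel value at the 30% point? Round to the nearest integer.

G₁ = 224 (from #78e0b4), G₂ = 230 (from #61e609).
G = 224 + 0.3 × (230 − 224) = 225.8 → 226

226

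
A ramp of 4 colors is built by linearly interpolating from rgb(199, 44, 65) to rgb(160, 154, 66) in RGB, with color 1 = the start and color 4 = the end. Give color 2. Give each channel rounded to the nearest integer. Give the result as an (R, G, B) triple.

(186, 81, 65)

With 4 swatches and endpoints inclusive, swatch 2 sits at t = (2 − 1)/(4 − 1) = 1/3 ≈ 0.3333.
R = 199 + 0.3333 × (160 − 199) = 186.001 → 186
G = 44 + 0.3333 × (154 − 44) = 80.663 → 81
B = 65 + 0.3333 × (66 − 65) = 65.333 → 65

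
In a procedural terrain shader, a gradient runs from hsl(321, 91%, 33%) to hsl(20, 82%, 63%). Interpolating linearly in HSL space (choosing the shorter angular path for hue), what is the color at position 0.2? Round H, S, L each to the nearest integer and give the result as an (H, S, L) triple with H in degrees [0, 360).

Hue: 20 − 321 = -301°, but |-301| > 180 so the shorter arc goes the other way: Δh = -301 + 360 = 59°.
H = 321 + 0.2 × (59) = 332.8 → 333°
S = 91 + 0.2 × (82 − 91) = 89.2 → 89%
L = 33 + 0.2 × (63 − 33) = 39 → 39%

(333, 89, 39)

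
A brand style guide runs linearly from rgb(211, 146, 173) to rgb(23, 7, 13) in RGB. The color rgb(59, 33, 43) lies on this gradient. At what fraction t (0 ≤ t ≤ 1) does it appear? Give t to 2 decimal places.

Invert the lerp on the R channel (largest span, 188): t = (59 − 211) / (23 − 211) = -152/-188 = 0.80851.
Check on G: (33 − 146)/(7 − 146) = 0.8129 ✓

0.81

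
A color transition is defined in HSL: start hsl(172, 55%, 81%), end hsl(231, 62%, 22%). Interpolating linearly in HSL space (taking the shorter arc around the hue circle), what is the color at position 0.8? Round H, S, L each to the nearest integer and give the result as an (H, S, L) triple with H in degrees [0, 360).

(219, 61, 34)

Hue arc: Δh = 231 − 172 = 59° (|Δh| ≤ 180, already the shorter path).
H = 172 + 0.8 × (59) = 219.2 → 219°
S = 55 + 0.8 × (62 − 55) = 60.6 → 61%
L = 81 + 0.8 × (22 − 81) = 33.8 → 34%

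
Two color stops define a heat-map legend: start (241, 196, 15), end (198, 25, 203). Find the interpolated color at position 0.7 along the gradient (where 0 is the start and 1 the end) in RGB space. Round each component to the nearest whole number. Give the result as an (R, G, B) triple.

(211, 76, 147)

R = 241 + 0.7 × (198 − 241) = 241 + 0.7 × -43 = 210.9 → 211
G = 196 + 0.7 × (25 − 196) = 196 + 0.7 × -171 = 76.3 → 76
B = 15 + 0.7 × (203 − 15) = 15 + 0.7 × 188 = 146.6 → 147
So the blended color is (211, 76, 147), about #d34c93.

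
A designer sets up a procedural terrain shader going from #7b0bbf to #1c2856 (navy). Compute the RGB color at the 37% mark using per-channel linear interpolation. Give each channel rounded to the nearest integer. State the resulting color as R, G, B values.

#7b0bbf → (123, 11, 191); #1c2856 → (28, 40, 86).
37% corresponds to t = 0.37.
R = 123 + 0.37 × (28 − 123) = 123 + 0.37 × -95 = 87.85 → 88
G = 11 + 0.37 × (40 − 11) = 11 + 0.37 × 29 = 21.73 → 22
B = 191 + 0.37 × (86 − 191) = 191 + 0.37 × -105 = 152.15 → 152
So the blended color is (88, 22, 152), about #581698.

(88, 22, 152)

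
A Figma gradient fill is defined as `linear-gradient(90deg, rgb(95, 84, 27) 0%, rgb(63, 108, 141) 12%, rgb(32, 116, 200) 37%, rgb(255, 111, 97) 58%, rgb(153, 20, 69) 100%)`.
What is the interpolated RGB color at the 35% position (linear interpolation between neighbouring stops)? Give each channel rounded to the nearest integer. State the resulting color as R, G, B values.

35% lies between the 12% and 37% stops, so the local fraction is t = (35 − 12)/(37 − 12) = 23/25 ≈ 0.92.
R = 63 + 0.92 × (32 − 63) = 34.48 → 34
G = 108 + 0.92 × (116 − 108) = 115.36 → 115
B = 141 + 0.92 × (200 − 141) = 195.28 → 195

(34, 115, 195)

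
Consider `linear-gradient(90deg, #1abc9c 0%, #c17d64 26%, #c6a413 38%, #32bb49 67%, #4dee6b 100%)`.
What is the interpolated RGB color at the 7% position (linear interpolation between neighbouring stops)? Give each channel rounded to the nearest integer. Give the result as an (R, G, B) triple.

7% lies between the 0% and 26% stops, so the local fraction is t = (7 − 0)/(26 − 0) = 7/26 ≈ 0.2692.
#1abc9c → (26, 188, 156); #c17d64 → (193, 125, 100).
R = 26 + 0.2692 × (193 − 26) = 70.956 → 71
G = 188 + 0.2692 × (125 − 188) = 171.04 → 171
B = 156 + 0.2692 × (100 − 156) = 140.925 → 141

(71, 171, 141)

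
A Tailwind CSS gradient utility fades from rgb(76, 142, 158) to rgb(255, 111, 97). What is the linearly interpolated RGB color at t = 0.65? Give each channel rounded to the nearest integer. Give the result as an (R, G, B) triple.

(192, 122, 118)

R = 76 + 0.65 × (255 − 76) = 76 + 0.65 × 179 = 192.35 → 192
G = 142 + 0.65 × (111 − 142) = 142 + 0.65 × -31 = 121.85 → 122
B = 158 + 0.65 × (97 − 158) = 158 + 0.65 × -61 = 118.35 → 118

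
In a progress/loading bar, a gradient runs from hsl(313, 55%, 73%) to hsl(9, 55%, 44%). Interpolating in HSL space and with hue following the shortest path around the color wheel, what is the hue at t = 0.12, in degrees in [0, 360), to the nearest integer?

320

Hue: 9 − 313 = -304°, but |-304| > 180 so the shorter arc goes the other way: Δh = -304 + 360 = 56°.
H = 313 + 0.12 × (56) = 319.72 → 320°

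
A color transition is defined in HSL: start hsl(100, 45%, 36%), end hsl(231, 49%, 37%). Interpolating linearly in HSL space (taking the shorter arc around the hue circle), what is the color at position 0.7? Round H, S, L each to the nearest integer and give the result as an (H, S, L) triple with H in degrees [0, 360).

(192, 48, 37)

Hue arc: Δh = 231 − 100 = 131° (|Δh| ≤ 180, already the shorter path).
H = 100 + 0.7 × (131) = 191.7 → 192°
S = 45 + 0.7 × (49 − 45) = 47.8 → 48%
L = 36 + 0.7 × (37 − 36) = 36.7 → 37%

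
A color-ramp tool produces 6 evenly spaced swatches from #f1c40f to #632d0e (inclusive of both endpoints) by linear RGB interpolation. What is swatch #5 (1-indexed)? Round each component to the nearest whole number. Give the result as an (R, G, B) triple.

With 6 swatches and endpoints inclusive, swatch 5 sits at t = (5 − 1)/(6 − 1) = 4/5 ≈ 0.8.
#f1c40f → (241, 196, 15); #632d0e → (99, 45, 14).
R = 241 + 0.8 × (99 − 241) = 127.4 → 127
G = 196 + 0.8 × (45 − 196) = 75.2 → 75
B = 15 + 0.8 × (14 − 15) = 14.2 → 14

(127, 75, 14)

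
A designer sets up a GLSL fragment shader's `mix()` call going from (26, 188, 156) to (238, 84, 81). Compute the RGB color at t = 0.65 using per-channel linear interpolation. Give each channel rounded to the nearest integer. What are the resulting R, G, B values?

(164, 120, 107)

R = 26 + 0.65 × (238 − 26) = 26 + 0.65 × 212 = 163.8 → 164
G = 188 + 0.65 × (84 − 188) = 188 + 0.65 × -104 = 120.4 → 120
B = 156 + 0.65 × (81 − 156) = 156 + 0.65 × -75 = 107.25 → 107
So the blended color is (164, 120, 107), about #a4786b.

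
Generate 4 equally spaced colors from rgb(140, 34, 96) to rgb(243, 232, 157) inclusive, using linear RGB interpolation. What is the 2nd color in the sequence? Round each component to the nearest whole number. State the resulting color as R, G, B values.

With 4 swatches and endpoints inclusive, swatch 2 sits at t = (2 − 1)/(4 − 1) = 1/3 ≈ 0.3333.
R = 140 + 0.3333 × (243 − 140) = 174.33 → 174
G = 34 + 0.3333 × (232 − 34) = 99.993 → 100
B = 96 + 0.3333 × (157 − 96) = 116.331 → 116

(174, 100, 116)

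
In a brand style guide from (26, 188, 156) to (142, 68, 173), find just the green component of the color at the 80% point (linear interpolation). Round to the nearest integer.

92

G = 188 + 0.8 × (68 − 188) = 92 → 92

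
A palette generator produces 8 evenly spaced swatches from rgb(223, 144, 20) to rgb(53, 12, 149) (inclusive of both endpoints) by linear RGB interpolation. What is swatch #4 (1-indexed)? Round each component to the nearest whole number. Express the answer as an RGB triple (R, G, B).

(150, 87, 75)

With 8 swatches and endpoints inclusive, swatch 4 sits at t = (4 − 1)/(8 − 1) = 3/7 ≈ 0.4286.
R = 223 + 0.4286 × (53 − 223) = 150.138 → 150
G = 144 + 0.4286 × (12 − 144) = 87.425 → 87
B = 20 + 0.4286 × (149 − 20) = 75.289 → 75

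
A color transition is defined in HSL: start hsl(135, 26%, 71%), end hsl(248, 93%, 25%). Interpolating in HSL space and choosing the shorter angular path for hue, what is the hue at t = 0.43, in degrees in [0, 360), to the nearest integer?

Hue arc: Δh = 248 − 135 = 113° (|Δh| ≤ 180, already the shorter path).
H = 135 + 0.43 × (113) = 183.59 → 184°

184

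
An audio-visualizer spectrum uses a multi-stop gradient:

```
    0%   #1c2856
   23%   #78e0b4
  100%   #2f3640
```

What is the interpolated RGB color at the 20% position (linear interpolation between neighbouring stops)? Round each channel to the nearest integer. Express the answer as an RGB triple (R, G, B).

20% lies between the 0% and 23% stops, so the local fraction is t = (20 − 0)/(23 − 0) = 20/23 ≈ 0.8696.
#1c2856 → (28, 40, 86); #78e0b4 → (120, 224, 180).
R = 28 + 0.8696 × (120 − 28) = 108.003 → 108
G = 40 + 0.8696 × (224 − 40) = 200.006 → 200
B = 86 + 0.8696 × (180 − 86) = 167.742 → 168

(108, 200, 168)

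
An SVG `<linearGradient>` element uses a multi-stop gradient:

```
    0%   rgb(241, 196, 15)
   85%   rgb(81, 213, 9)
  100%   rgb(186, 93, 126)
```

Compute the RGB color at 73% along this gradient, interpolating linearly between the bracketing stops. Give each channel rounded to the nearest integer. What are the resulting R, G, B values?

73% lies between the 0% and 85% stops, so the local fraction is t = (73 − 0)/(85 − 0) = 73/85 ≈ 0.8588.
R = 241 + 0.8588 × (81 − 241) = 103.592 → 104
G = 196 + 0.8588 × (213 − 196) = 210.6 → 211
B = 15 + 0.8588 × (9 − 15) = 9.847 → 10

(104, 211, 10)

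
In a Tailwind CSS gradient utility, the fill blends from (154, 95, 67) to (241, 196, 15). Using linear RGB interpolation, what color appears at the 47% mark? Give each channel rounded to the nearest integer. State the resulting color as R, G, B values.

(195, 142, 43)

47% corresponds to t = 0.47.
R = 154 + 0.47 × (241 − 154) = 154 + 0.47 × 87 = 194.89 → 195
G = 95 + 0.47 × (196 − 95) = 95 + 0.47 × 101 = 142.47 → 142
B = 67 + 0.47 × (15 − 67) = 67 + 0.47 × -52 = 42.56 → 43
So the blended color is (195, 142, 43), about #c38e2b.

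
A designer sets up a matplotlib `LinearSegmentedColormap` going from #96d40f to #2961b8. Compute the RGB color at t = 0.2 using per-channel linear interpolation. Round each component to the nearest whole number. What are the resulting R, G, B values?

(128, 189, 49)

#96d40f → (150, 212, 15); #2961b8 → (41, 97, 184).
R = 150 + 0.2 × (41 − 150) = 150 + 0.2 × -109 = 128.2 → 128
G = 212 + 0.2 × (97 − 212) = 212 + 0.2 × -115 = 189 → 189
B = 15 + 0.2 × (184 − 15) = 15 + 0.2 × 169 = 48.8 → 49
So the blended color is (128, 189, 49), about #80bd31.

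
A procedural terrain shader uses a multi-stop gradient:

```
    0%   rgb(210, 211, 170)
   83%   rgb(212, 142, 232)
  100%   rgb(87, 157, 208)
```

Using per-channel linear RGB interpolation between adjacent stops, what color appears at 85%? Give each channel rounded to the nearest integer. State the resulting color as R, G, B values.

(197, 144, 229)

85% lies between the 83% and 100% stops, so the local fraction is t = (85 − 83)/(100 − 83) = 2/17 ≈ 0.1176.
R = 212 + 0.1176 × (87 − 212) = 197.3 → 197
G = 142 + 0.1176 × (157 − 142) = 143.764 → 144
B = 232 + 0.1176 × (208 − 232) = 229.178 → 229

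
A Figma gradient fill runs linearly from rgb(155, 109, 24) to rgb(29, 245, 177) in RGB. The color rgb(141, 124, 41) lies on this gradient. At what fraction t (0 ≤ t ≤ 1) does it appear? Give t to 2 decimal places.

Invert the lerp on the B channel (largest span, 153): t = (41 − 24) / (177 − 24) = 17/153 = 0.11111.
Check on R: (141 − 155)/(29 − 155) = 0.1111 ✓

0.11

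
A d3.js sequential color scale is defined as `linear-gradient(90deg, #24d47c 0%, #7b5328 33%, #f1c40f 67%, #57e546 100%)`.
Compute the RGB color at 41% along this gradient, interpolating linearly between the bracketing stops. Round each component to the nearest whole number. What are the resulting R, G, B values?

41% lies between the 33% and 67% stops, so the local fraction is t = (41 − 33)/(67 − 33) = 8/34 ≈ 0.2353.
#7b5328 → (123, 83, 40); #f1c40f → (241, 196, 15).
R = 123 + 0.2353 × (241 − 123) = 150.765 → 151
G = 83 + 0.2353 × (196 − 83) = 109.589 → 110
B = 40 + 0.2353 × (15 − 40) = 34.117 → 34

(151, 110, 34)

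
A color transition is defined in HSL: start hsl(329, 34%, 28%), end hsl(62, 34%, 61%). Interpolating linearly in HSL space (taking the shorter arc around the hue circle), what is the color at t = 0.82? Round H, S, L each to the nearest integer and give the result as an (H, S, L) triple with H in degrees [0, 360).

Hue: 62 − 329 = -267°, but |-267| > 180 so the shorter arc goes the other way: Δh = -267 + 360 = 93°.
H = 329 + 0.82 × (93) = 405.26 → 405 → 405 mod 360 = 45°
S = 34 + 0.82 × (34 − 34) = 34 → 34%
L = 28 + 0.82 × (61 − 28) = 55.06 → 55%

(45, 34, 55)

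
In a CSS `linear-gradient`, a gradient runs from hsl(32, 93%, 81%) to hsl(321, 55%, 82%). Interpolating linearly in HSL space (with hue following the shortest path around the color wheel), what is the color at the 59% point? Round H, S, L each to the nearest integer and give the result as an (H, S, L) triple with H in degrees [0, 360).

Hue: 321 − 32 = 289°, but |289| > 180 so the shorter arc goes the other way: Δh = 289 − 360 = -71°.
H = 32 + 0.59 × (-71) = -9.89 → -10 → -10 mod 360 = 350°
S = 93 + 0.59 × (55 − 93) = 70.58 → 71%
L = 81 + 0.59 × (82 − 81) = 81.59 → 82%

(350, 71, 82)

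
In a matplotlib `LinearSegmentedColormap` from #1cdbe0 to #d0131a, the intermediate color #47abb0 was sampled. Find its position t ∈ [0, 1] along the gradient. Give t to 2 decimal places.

0.24

Invert the lerp on the G channel (largest span, 200): t = (171 − 219) / (19 − 219) = -48/-200 = 0.24.
Check on R: (71 − 28)/(208 − 28) = 0.2389 ✓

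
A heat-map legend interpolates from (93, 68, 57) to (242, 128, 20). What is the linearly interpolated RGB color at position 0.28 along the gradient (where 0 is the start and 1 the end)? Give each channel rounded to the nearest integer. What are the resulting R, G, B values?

R = 93 + 0.28 × (242 − 93) = 93 + 0.28 × 149 = 134.72 → 135
G = 68 + 0.28 × (128 − 68) = 68 + 0.28 × 60 = 84.8 → 85
B = 57 + 0.28 × (20 − 57) = 57 + 0.28 × -37 = 46.64 → 47

(135, 85, 47)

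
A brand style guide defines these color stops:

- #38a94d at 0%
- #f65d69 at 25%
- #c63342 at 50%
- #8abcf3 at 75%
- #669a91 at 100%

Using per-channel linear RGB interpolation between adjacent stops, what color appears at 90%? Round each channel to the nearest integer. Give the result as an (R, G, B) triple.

(116, 168, 184)

90% lies between the 75% and 100% stops, so the local fraction is t = (90 − 75)/(100 − 75) = 15/25 ≈ 0.6.
#8abcf3 → (138, 188, 243); #669a91 → (102, 154, 145).
R = 138 + 0.6 × (102 − 138) = 116.4 → 116
G = 188 + 0.6 × (154 − 188) = 167.6 → 168
B = 243 + 0.6 × (145 − 243) = 184.2 → 184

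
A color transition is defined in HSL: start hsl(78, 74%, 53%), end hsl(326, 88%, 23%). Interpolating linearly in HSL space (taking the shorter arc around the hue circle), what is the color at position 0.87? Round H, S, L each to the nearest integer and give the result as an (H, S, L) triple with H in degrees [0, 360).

(341, 86, 27)

Hue: 326 − 78 = 248°, but |248| > 180 so the shorter arc goes the other way: Δh = 248 − 360 = -112°.
H = 78 + 0.87 × (-112) = -19.44 → -19 → -19 mod 360 = 341°
S = 74 + 0.87 × (88 − 74) = 86.18 → 86%
L = 53 + 0.87 × (23 − 53) = 26.9 → 27%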